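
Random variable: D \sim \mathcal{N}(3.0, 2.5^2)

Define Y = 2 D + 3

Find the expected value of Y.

For Y = 2D + 3:
E[Y] = 2 * E[D] + 3
E[D] = 3.0 = 3
E[Y] = 2 * 3 + 3 = 9

9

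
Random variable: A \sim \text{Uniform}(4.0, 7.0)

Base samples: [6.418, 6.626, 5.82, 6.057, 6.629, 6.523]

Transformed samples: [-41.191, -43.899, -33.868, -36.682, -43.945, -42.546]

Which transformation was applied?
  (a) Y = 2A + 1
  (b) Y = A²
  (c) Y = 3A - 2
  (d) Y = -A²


Checking option (d) Y = -A²:
  A = 6.418 -> Y = -41.191 ✓
  A = 6.626 -> Y = -43.899 ✓
  A = 5.82 -> Y = -33.868 ✓
All samples match this transformation.

(d) -A²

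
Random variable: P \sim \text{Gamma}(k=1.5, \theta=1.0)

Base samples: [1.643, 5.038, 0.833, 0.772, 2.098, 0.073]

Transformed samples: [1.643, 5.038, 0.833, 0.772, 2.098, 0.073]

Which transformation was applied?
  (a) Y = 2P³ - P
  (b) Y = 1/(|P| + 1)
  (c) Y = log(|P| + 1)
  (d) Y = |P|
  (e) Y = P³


Checking option (d) Y = |P|:
  P = 1.643 -> Y = 1.643 ✓
  P = 5.038 -> Y = 5.038 ✓
  P = 0.833 -> Y = 0.833 ✓
All samples match this transformation.

(d) |P|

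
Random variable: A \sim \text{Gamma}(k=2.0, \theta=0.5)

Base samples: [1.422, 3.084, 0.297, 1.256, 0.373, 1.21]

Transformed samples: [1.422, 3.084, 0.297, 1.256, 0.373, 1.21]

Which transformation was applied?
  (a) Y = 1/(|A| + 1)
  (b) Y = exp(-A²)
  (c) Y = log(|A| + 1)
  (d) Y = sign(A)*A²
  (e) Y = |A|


Checking option (e) Y = |A|:
  A = 1.422 -> Y = 1.422 ✓
  A = 3.084 -> Y = 3.084 ✓
  A = 0.297 -> Y = 0.297 ✓
All samples match this transformation.

(e) |A|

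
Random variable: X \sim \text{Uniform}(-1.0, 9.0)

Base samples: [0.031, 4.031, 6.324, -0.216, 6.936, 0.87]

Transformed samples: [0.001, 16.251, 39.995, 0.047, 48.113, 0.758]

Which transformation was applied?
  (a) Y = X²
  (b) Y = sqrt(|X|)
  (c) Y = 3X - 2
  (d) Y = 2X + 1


Checking option (a) Y = X²:
  X = 0.031 -> Y = 0.001 ✓
  X = 4.031 -> Y = 16.251 ✓
  X = 6.324 -> Y = 39.995 ✓
All samples match this transformation.

(a) X²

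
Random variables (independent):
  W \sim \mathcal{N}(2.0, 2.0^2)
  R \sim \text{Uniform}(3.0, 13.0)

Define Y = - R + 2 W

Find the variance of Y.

For independent RVs: Var(aX + bY) = a²Var(X) + b²Var(Y)
Var(W) = 4
Var(R) = 8.3333333
Var(Y) = 2²*4 + (-1)²*8.3333333
= 4*4 + 1*8.3333333 = 24.333333

24.333333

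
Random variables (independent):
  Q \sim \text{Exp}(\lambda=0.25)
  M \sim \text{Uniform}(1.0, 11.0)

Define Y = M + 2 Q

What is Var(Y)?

For independent RVs: Var(aX + bY) = a²Var(X) + b²Var(Y)
Var(Q) = 16
Var(M) = 8.3333333
Var(Y) = 2²*16 + 1²*8.3333333
= 4*16 + 1*8.3333333 = 72.333333

72.333333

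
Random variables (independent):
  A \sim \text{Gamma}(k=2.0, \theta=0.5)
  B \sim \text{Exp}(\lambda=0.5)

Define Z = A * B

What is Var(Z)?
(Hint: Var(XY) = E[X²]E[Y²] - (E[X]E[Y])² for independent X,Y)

Var(XY) = E[X²]E[Y²] - (E[X]E[Y])²
E[A] = 1, Var(A) = 0.5
E[B] = 2, Var(B) = 4
E[A²] = 0.5 + 1² = 1.5
E[B²] = 4 + 2² = 8
Var(Z) = 1.5*8 - (1*2)²
= 12 - 4 = 8

8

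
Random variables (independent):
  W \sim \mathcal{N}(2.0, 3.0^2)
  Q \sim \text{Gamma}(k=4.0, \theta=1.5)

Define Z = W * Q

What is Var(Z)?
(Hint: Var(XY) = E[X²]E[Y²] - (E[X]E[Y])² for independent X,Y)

Var(XY) = E[X²]E[Y²] - (E[X]E[Y])²
E[W] = 2, Var(W) = 9
E[Q] = 6, Var(Q) = 9
E[W²] = 9 + 2² = 13
E[Q²] = 9 + 6² = 45
Var(Z) = 13*45 - (2*6)²
= 585 - 144 = 441

441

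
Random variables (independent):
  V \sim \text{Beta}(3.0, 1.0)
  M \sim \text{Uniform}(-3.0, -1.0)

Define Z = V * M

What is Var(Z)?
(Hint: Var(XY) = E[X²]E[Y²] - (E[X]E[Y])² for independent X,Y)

Var(XY) = E[X²]E[Y²] - (E[X]E[Y])²
E[V] = 0.75, Var(V) = 0.0375
E[M] = -2, Var(M) = 0.33333333
E[V²] = 0.0375 + 0.75² = 0.6
E[M²] = 0.33333333 + (-2)² = 4.3333333
Var(Z) = 0.6*4.3333333 - (0.75*(-2))²
= 2.6 - 2.25 = 0.35

0.35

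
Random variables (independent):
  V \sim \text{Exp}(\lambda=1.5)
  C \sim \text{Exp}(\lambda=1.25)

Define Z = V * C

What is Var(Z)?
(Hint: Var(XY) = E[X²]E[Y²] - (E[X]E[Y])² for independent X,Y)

Var(XY) = E[X²]E[Y²] - (E[X]E[Y])²
E[V] = 0.66666667, Var(V) = 0.44444444
E[C] = 0.8, Var(C) = 0.64
E[V²] = 0.44444444 + 0.66666667² = 0.88888889
E[C²] = 0.64 + 0.8² = 1.28
Var(Z) = 0.88888889*1.28 - (0.66666667*0.8)²
= 1.1377778 - 0.28444444 = 0.85333333

0.85333333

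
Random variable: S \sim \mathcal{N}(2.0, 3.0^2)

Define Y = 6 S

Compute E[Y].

For Y = 6S:
E[Y] = 6 * E[S]
E[S] = 2.0 = 2
E[Y] = 6 * 2 = 12

12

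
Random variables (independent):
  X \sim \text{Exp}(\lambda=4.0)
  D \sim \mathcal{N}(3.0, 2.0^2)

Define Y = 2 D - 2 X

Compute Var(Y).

For independent RVs: Var(aX + bY) = a²Var(X) + b²Var(Y)
Var(X) = 0.0625
Var(D) = 4
Var(Y) = (-2)²*0.0625 + 2²*4
= 4*0.0625 + 4*4 = 16.25

16.25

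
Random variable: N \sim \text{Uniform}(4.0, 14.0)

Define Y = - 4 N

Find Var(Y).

For Y = aN + b: Var(Y) = a² * Var(N)
Var(N) = (14 - 4)^2/12 = 8.3333333
Var(Y) = (-4)² * 8.3333333 = 16 * 8.3333333 = 133.33333

133.33333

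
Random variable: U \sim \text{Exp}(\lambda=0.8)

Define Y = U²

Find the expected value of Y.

Using E[X²] = Var(X) + (E[X])²:
E[U] = 1.25
Var(U) = 1/0.8^2 = 1.5625
E[U²] = 1.5625 + 1.25² = 1.5625 + 1.5625 = 3.125

3.125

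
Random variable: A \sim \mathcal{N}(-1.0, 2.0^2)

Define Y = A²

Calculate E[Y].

Using E[X²] = Var(X) + (E[X])²:
E[A] = -1
Var(A) = 2.0^2 = 4
E[A²] = 4 + (-1)² = 4 + 1 = 5

5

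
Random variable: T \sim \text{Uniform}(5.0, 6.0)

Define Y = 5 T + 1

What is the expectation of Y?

For Y = 5T + 1:
E[Y] = 5 * E[T] + 1
E[T] = (5 + 6)/2 = 5.5
E[Y] = 5 * 5.5 + 1 = 28.5

28.5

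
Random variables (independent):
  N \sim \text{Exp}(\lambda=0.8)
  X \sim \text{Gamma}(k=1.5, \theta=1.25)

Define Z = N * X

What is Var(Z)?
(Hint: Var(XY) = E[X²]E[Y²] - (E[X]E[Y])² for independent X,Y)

Var(XY) = E[X²]E[Y²] - (E[X]E[Y])²
E[N] = 1.25, Var(N) = 1.5625
E[X] = 1.875, Var(X) = 2.34375
E[N²] = 1.5625 + 1.25² = 3.125
E[X²] = 2.34375 + 1.875² = 5.859375
Var(Z) = 3.125*5.859375 - (1.25*1.875)²
= 18.310547 - 5.4931641 = 12.817383

12.817383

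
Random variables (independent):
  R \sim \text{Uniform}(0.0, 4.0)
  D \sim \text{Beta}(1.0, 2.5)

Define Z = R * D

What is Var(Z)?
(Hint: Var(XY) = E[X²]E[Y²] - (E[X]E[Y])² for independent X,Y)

Var(XY) = E[X²]E[Y²] - (E[X]E[Y])²
E[R] = 2, Var(R) = 1.3333333
E[D] = 0.28571429, Var(D) = 0.045351474
E[R²] = 1.3333333 + 2² = 5.3333333
E[D²] = 0.045351474 + 0.28571429² = 0.12698413
Var(Z) = 5.3333333*0.12698413 - (2*0.28571429)²
= 0.67724868 - 0.32653061 = 0.35071807

0.35071807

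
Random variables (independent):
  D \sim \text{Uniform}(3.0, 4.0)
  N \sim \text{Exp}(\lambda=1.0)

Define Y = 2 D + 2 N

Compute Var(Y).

For independent RVs: Var(aX + bY) = a²Var(X) + b²Var(Y)
Var(D) = 0.083333333
Var(N) = 1
Var(Y) = 2²*0.083333333 + 2²*1
= 4*0.083333333 + 4*1 = 4.3333333

4.3333333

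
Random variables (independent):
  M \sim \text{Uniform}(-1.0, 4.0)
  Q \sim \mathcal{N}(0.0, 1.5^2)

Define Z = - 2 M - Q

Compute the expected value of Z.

E[Z] = -2*E[M] - 1*E[Q]
E[M] = 1.5
E[Q] = 0
E[Z] = -2*1.5 - 1*0 = -3

-3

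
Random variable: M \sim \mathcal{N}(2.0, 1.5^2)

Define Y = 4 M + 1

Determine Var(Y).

For Y = aM + b: Var(Y) = a² * Var(M)
Var(M) = 1.5^2 = 2.25
Var(Y) = 4² * 2.25 = 16 * 2.25 = 36

36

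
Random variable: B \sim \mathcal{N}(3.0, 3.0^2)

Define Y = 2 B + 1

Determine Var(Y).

For Y = aB + b: Var(Y) = a² * Var(B)
Var(B) = 3.0^2 = 9
Var(Y) = 2² * 9 = 4 * 9 = 36

36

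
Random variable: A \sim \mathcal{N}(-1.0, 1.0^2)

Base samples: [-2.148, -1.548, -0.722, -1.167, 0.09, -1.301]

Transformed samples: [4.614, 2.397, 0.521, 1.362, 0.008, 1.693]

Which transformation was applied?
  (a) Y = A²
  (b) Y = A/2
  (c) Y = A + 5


Checking option (a) Y = A²:
  A = -2.148 -> Y = 4.614 ✓
  A = -1.548 -> Y = 2.397 ✓
  A = -0.722 -> Y = 0.521 ✓
All samples match this transformation.

(a) A²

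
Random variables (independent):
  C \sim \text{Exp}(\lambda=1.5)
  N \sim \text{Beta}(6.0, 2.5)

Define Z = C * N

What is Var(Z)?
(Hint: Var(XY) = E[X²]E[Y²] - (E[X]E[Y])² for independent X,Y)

Var(XY) = E[X²]E[Y²] - (E[X]E[Y])²
E[C] = 0.66666667, Var(C) = 0.44444444
E[N] = 0.70588235, Var(N) = 0.021853943
E[C²] = 0.44444444 + 0.66666667² = 0.88888889
E[N²] = 0.021853943 + 0.70588235² = 0.52012384
Var(Z) = 0.88888889*0.52012384 - (0.66666667*0.70588235)²
= 0.4623323 - 0.22145329 = 0.24087901

0.24087901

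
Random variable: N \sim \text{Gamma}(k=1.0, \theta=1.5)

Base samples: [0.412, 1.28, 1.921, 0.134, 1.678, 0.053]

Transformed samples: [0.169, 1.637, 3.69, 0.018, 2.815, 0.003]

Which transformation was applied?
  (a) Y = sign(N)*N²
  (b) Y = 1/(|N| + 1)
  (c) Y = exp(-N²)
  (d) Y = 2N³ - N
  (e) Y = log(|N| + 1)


Checking option (a) Y = sign(N)*N²:
  N = 0.412 -> Y = 0.169 ✓
  N = 1.28 -> Y = 1.637 ✓
  N = 1.921 -> Y = 3.69 ✓
All samples match this transformation.

(a) sign(N)*N²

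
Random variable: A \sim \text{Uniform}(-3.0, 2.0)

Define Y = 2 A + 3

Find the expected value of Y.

For Y = 2A + 3:
E[Y] = 2 * E[A] + 3
E[A] = (-3 + 2)/2 = -0.5
E[Y] = 2 * (-0.5) + 3 = 2

2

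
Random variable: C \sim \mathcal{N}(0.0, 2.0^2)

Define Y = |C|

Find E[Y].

For X ~ N(0, 2.0²), E[|X|] = sigma * sqrt(2/pi)
= 2.0 * sqrt(2/pi) = 1.5957691

1.5957691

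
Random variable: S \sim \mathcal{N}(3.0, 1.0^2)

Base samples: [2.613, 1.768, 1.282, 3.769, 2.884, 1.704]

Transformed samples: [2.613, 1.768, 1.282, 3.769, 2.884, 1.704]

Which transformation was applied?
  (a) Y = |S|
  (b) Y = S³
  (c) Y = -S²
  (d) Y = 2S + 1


Checking option (a) Y = |S|:
  S = 2.613 -> Y = 2.613 ✓
  S = 1.768 -> Y = 1.768 ✓
  S = 1.282 -> Y = 1.282 ✓
All samples match this transformation.

(a) |S|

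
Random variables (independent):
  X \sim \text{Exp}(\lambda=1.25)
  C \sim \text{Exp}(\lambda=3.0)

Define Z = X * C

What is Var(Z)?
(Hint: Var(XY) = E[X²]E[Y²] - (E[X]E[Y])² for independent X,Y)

Var(XY) = E[X²]E[Y²] - (E[X]E[Y])²
E[X] = 0.8, Var(X) = 0.64
E[C] = 0.33333333, Var(C) = 0.11111111
E[X²] = 0.64 + 0.8² = 1.28
E[C²] = 0.11111111 + 0.33333333² = 0.22222222
Var(Z) = 1.28*0.22222222 - (0.8*0.33333333)²
= 0.28444444 - 0.071111111 = 0.21333333

0.21333333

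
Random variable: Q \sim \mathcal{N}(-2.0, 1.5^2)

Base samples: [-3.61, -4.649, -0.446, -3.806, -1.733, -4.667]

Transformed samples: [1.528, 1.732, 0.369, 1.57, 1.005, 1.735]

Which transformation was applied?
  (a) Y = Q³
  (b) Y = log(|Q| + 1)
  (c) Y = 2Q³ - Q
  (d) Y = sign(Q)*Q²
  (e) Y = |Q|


Checking option (b) Y = log(|Q| + 1):
  Q = -3.61 -> Y = 1.528 ✓
  Q = -4.649 -> Y = 1.732 ✓
  Q = -0.446 -> Y = 0.369 ✓
All samples match this transformation.

(b) log(|Q| + 1)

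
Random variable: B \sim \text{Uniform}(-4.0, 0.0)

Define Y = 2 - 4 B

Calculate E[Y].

For Y = -4B + 2:
E[Y] = -4 * E[B] + 2
E[B] = (-4 + 0)/2 = -2
E[Y] = -4 * (-2) + 2 = 10

10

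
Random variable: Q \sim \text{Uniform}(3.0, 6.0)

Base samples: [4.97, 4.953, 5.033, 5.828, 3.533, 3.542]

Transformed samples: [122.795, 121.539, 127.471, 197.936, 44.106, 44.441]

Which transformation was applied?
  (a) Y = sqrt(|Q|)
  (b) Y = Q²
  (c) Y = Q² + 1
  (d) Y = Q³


Checking option (d) Y = Q³:
  Q = 4.97 -> Y = 122.795 ✓
  Q = 4.953 -> Y = 121.539 ✓
  Q = 5.033 -> Y = 127.471 ✓
All samples match this transformation.

(d) Q³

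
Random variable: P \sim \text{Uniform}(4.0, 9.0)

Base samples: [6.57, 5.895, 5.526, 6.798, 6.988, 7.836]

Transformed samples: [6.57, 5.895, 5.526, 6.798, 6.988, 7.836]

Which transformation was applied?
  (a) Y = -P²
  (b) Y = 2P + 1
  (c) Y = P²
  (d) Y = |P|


Checking option (d) Y = |P|:
  P = 6.57 -> Y = 6.57 ✓
  P = 5.895 -> Y = 5.895 ✓
  P = 5.526 -> Y = 5.526 ✓
All samples match this transformation.

(d) |P|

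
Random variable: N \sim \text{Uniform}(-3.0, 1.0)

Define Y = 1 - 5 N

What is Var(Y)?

For Y = aN + b: Var(Y) = a² * Var(N)
Var(N) = (1 + 3)^2/12 = 1.3333333
Var(Y) = (-5)² * 1.3333333 = 25 * 1.3333333 = 33.333333

33.333333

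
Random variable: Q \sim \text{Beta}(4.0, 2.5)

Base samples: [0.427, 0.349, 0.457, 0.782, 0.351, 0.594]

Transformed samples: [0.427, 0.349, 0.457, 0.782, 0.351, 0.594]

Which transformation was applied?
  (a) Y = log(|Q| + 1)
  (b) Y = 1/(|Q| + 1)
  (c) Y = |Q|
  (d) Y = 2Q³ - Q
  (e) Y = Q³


Checking option (c) Y = |Q|:
  Q = 0.427 -> Y = 0.427 ✓
  Q = 0.349 -> Y = 0.349 ✓
  Q = 0.457 -> Y = 0.457 ✓
All samples match this transformation.

(c) |Q|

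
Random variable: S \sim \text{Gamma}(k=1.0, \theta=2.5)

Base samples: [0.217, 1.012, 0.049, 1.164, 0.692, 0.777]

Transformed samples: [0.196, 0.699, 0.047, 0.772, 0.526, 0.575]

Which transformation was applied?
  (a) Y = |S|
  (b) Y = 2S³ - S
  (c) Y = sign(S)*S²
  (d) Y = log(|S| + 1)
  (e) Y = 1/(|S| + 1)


Checking option (d) Y = log(|S| + 1):
  S = 0.217 -> Y = 0.196 ✓
  S = 1.012 -> Y = 0.699 ✓
  S = 0.049 -> Y = 0.047 ✓
All samples match this transformation.

(d) log(|S| + 1)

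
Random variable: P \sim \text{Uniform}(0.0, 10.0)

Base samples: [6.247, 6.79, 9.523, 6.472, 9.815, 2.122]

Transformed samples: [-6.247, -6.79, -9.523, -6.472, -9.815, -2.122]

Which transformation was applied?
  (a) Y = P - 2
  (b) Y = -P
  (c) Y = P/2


Checking option (b) Y = -P:
  P = 6.247 -> Y = -6.247 ✓
  P = 6.79 -> Y = -6.79 ✓
  P = 9.523 -> Y = -9.523 ✓
All samples match this transformation.

(b) -P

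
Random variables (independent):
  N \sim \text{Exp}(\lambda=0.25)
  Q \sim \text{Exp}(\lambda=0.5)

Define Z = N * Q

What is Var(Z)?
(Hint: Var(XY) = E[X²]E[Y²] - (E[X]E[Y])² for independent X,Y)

Var(XY) = E[X²]E[Y²] - (E[X]E[Y])²
E[N] = 4, Var(N) = 16
E[Q] = 2, Var(Q) = 4
E[N²] = 16 + 4² = 32
E[Q²] = 4 + 2² = 8
Var(Z) = 32*8 - (4*2)²
= 256 - 64 = 192

192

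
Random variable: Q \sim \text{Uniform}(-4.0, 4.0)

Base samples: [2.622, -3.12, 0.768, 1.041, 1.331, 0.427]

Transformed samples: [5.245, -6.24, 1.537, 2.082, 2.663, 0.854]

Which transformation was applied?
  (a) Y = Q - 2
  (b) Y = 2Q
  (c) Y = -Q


Checking option (b) Y = 2Q:
  Q = 2.622 -> Y = 5.245 ✓
  Q = -3.12 -> Y = -6.24 ✓
  Q = 0.768 -> Y = 1.537 ✓
All samples match this transformation.

(b) 2Q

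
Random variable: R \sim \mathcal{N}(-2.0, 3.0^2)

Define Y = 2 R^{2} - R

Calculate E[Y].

E[Y] = 2*E[R²] - 1*E[R]
E[R] = -2
E[R²] = Var(R) + (E[R])² = 9 + 4 = 13
E[Y] = 2*13 - 1*(-2) = 28

28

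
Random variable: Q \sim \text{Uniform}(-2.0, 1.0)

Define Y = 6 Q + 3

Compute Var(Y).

For Y = aQ + b: Var(Y) = a² * Var(Q)
Var(Q) = (1 + 2)^2/12 = 0.75
Var(Y) = 6² * 0.75 = 36 * 0.75 = 27

27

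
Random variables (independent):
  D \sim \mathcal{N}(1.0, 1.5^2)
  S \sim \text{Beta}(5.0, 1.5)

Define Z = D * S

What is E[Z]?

For independent RVs: E[XY] = E[X]*E[Y]
E[D] = 1
E[S] = 0.76923077
E[Z] = 1 * 0.76923077 = 0.76923077

0.76923077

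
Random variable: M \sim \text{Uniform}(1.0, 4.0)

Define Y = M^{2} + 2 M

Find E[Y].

E[Y] = 1*E[M²] + 2*E[M]
E[M] = 2.5
E[M²] = Var(M) + (E[M])² = 0.75 + 6.25 = 7
E[Y] = 1*7 + 2*2.5 = 12

12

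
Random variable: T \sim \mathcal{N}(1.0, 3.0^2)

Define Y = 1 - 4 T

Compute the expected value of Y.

For Y = -4T + 1:
E[Y] = -4 * E[T] + 1
E[T] = 1.0 = 1
E[Y] = -4 * 1 + 1 = -3

-3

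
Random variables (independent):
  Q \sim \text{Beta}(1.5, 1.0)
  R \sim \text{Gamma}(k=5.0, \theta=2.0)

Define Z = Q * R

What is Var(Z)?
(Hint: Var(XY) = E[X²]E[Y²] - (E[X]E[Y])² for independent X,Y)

Var(XY) = E[X²]E[Y²] - (E[X]E[Y])²
E[Q] = 0.6, Var(Q) = 0.068571429
E[R] = 10, Var(R) = 20
E[Q²] = 0.068571429 + 0.6² = 0.42857143
E[R²] = 20 + 10² = 120
Var(Z) = 0.42857143*120 - (0.6*10)²
= 51.428571 - 36 = 15.428571

15.428571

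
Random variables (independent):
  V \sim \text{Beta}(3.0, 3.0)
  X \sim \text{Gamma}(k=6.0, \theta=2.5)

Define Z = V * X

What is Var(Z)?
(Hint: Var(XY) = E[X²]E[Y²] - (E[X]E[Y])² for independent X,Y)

Var(XY) = E[X²]E[Y²] - (E[X]E[Y])²
E[V] = 0.5, Var(V) = 0.035714286
E[X] = 15, Var(X) = 37.5
E[V²] = 0.035714286 + 0.5² = 0.28571429
E[X²] = 37.5 + 15² = 262.5
Var(Z) = 0.28571429*262.5 - (0.5*15)²
= 75 - 56.25 = 18.75

18.75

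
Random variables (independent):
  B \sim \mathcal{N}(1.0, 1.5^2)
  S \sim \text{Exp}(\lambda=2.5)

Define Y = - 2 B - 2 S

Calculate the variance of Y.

For independent RVs: Var(aX + bY) = a²Var(X) + b²Var(Y)
Var(B) = 2.25
Var(S) = 0.16
Var(Y) = (-2)²*2.25 + (-2)²*0.16
= 4*2.25 + 4*0.16 = 9.64

9.64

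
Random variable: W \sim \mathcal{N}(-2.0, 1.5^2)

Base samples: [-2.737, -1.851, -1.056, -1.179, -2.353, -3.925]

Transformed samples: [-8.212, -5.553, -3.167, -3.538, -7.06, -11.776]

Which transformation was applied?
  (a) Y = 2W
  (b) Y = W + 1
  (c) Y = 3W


Checking option (c) Y = 3W:
  W = -2.737 -> Y = -8.212 ✓
  W = -1.851 -> Y = -5.553 ✓
  W = -1.056 -> Y = -3.167 ✓
All samples match this transformation.

(c) 3W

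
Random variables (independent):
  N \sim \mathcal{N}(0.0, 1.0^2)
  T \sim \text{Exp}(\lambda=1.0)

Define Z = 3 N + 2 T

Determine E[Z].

E[Z] = 3*E[N] + 2*E[T]
E[N] = 0
E[T] = 1
E[Z] = 3*0 + 2*1 = 2

2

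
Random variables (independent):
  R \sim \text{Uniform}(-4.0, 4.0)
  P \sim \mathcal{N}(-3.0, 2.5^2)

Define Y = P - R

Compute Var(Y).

For independent RVs: Var(aX + bY) = a²Var(X) + b²Var(Y)
Var(R) = 5.3333333
Var(P) = 6.25
Var(Y) = (-1)²*5.3333333 + 1²*6.25
= 1*5.3333333 + 1*6.25 = 11.583333

11.583333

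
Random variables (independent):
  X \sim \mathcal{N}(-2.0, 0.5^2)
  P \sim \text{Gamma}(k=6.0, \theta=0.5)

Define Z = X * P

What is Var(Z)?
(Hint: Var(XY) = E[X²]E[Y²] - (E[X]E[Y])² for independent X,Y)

Var(XY) = E[X²]E[Y²] - (E[X]E[Y])²
E[X] = -2, Var(X) = 0.25
E[P] = 3, Var(P) = 1.5
E[X²] = 0.25 + (-2)² = 4.25
E[P²] = 1.5 + 3² = 10.5
Var(Z) = 4.25*10.5 - (-2*3)²
= 44.625 - 36 = 8.625

8.625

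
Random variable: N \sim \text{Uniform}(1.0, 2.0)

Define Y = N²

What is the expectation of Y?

E[N²] = Var(N) + (E[N])² = 0.083333333 + 2.25 = 2.3333333

2.3333333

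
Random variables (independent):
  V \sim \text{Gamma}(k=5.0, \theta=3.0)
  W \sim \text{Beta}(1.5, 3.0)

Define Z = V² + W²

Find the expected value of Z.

E[Z] = E[V²] + E[W²]
E[V²] = Var(V) + E[V]² = 45 + 225 = 270
E[W²] = Var(W) + E[W]² = 0.04040404 + 0.11111111 = 0.15151515
E[Z] = 270 + 0.15151515 = 270.15152

270.15152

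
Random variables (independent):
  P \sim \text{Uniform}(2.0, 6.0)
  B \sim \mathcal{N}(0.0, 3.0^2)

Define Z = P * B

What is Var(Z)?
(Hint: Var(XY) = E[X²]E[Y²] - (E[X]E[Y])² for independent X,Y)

Var(XY) = E[X²]E[Y²] - (E[X]E[Y])²
E[P] = 4, Var(P) = 1.3333333
E[B] = 0, Var(B) = 9
E[P²] = 1.3333333 + 4² = 17.333333
E[B²] = 9 + 0² = 9
Var(Z) = 17.333333*9 - (4*0)²
= 156 - 0 = 156

156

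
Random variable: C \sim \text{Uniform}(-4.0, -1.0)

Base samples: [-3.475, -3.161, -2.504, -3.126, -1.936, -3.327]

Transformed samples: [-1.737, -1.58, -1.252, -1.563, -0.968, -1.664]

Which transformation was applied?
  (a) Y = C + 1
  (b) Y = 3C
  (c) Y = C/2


Checking option (c) Y = C/2:
  C = -3.475 -> Y = -1.737 ✓
  C = -3.161 -> Y = -1.58 ✓
  C = -2.504 -> Y = -1.252 ✓
All samples match this transformation.

(c) C/2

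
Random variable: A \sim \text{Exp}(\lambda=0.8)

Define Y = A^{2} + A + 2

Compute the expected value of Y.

E[Y] = 1*E[A²] + 1*E[A] + 2
E[A] = 1.25
E[A²] = Var(A) + (E[A])² = 1.5625 + 1.5625 = 3.125
E[Y] = 1*3.125 + 1*1.25 + 2 = 6.375

6.375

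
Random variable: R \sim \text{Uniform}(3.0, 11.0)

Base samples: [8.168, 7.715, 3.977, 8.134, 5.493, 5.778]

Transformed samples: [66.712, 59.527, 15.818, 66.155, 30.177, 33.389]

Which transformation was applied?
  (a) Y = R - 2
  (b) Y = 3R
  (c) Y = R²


Checking option (c) Y = R²:
  R = 8.168 -> Y = 66.712 ✓
  R = 7.715 -> Y = 59.527 ✓
  R = 3.977 -> Y = 15.818 ✓
All samples match this transformation.

(c) R²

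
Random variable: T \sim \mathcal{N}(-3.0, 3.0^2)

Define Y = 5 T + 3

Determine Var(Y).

For Y = aT + b: Var(Y) = a² * Var(T)
Var(T) = 3.0^2 = 9
Var(Y) = 5² * 9 = 25 * 9 = 225

225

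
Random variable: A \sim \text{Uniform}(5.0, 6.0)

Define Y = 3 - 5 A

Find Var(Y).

For Y = aA + b: Var(Y) = a² * Var(A)
Var(A) = (6 - 5)^2/12 = 0.083333333
Var(Y) = (-5)² * 0.083333333 = 25 * 0.083333333 = 2.0833333

2.0833333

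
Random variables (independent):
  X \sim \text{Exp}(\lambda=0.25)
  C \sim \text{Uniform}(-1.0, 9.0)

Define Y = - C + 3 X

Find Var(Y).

For independent RVs: Var(aX + bY) = a²Var(X) + b²Var(Y)
Var(X) = 16
Var(C) = 8.3333333
Var(Y) = 3²*16 + (-1)²*8.3333333
= 9*16 + 1*8.3333333 = 152.33333

152.33333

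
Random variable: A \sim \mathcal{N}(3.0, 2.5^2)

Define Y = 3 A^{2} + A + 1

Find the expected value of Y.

E[Y] = 3*E[A²] + 1*E[A] + 1
E[A] = 3
E[A²] = Var(A) + (E[A])² = 6.25 + 9 = 15.25
E[Y] = 3*15.25 + 1*3 + 1 = 49.75

49.75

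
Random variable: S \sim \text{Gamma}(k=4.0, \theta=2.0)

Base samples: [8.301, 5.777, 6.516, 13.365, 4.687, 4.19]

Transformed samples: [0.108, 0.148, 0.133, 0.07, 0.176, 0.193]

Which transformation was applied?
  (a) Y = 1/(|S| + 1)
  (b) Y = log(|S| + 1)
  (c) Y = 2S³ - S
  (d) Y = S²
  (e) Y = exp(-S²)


Checking option (a) Y = 1/(|S| + 1):
  S = 8.301 -> Y = 0.108 ✓
  S = 5.777 -> Y = 0.148 ✓
  S = 6.516 -> Y = 0.133 ✓
All samples match this transformation.

(a) 1/(|S| + 1)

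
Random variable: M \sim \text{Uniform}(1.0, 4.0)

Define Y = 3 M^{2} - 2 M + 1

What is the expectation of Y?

E[Y] = 3*E[M²] - 2*E[M] + 1
E[M] = 2.5
E[M²] = Var(M) + (E[M])² = 0.75 + 6.25 = 7
E[Y] = 3*7 - 2*2.5 + 1 = 17

17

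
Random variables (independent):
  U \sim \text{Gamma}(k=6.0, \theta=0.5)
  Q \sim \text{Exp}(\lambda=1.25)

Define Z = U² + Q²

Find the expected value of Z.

E[Z] = E[U²] + E[Q²]
E[U²] = Var(U) + E[U]² = 1.5 + 9 = 10.5
E[Q²] = Var(Q) + E[Q]² = 0.64 + 0.64 = 1.28
E[Z] = 10.5 + 1.28 = 11.78

11.78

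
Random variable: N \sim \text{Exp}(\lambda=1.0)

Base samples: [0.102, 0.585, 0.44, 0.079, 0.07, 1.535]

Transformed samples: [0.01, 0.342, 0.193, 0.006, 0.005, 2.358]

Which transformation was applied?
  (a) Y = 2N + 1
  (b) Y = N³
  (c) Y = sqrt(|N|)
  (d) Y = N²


Checking option (d) Y = N²:
  N = 0.102 -> Y = 0.01 ✓
  N = 0.585 -> Y = 0.342 ✓
  N = 0.44 -> Y = 0.193 ✓
All samples match this transformation.

(d) N²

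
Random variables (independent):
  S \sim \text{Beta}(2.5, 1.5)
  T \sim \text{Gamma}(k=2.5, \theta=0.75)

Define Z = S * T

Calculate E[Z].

For independent RVs: E[XY] = E[X]*E[Y]
E[S] = 0.625
E[T] = 1.875
E[Z] = 0.625 * 1.875 = 1.171875

1.171875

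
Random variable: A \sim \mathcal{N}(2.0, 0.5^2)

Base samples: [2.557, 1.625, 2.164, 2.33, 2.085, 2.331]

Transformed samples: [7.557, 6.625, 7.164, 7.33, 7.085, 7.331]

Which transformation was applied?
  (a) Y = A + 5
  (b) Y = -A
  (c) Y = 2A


Checking option (a) Y = A + 5:
  A = 2.557 -> Y = 7.557 ✓
  A = 1.625 -> Y = 6.625 ✓
  A = 2.164 -> Y = 7.164 ✓
All samples match this transformation.

(a) A + 5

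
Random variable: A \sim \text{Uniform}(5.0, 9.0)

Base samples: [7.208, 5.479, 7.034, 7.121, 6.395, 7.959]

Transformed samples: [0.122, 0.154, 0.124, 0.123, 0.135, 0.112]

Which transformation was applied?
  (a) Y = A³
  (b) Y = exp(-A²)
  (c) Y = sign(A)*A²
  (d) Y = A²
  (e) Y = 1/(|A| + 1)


Checking option (e) Y = 1/(|A| + 1):
  A = 7.208 -> Y = 0.122 ✓
  A = 5.479 -> Y = 0.154 ✓
  A = 7.034 -> Y = 0.124 ✓
All samples match this transformation.

(e) 1/(|A| + 1)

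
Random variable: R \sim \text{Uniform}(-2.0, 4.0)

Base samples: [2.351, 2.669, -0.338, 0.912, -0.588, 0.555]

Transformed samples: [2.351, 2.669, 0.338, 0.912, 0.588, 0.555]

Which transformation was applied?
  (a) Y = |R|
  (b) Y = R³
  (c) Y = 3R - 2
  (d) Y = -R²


Checking option (a) Y = |R|:
  R = 2.351 -> Y = 2.351 ✓
  R = 2.669 -> Y = 2.669 ✓
  R = -0.338 -> Y = 0.338 ✓
All samples match this transformation.

(a) |R|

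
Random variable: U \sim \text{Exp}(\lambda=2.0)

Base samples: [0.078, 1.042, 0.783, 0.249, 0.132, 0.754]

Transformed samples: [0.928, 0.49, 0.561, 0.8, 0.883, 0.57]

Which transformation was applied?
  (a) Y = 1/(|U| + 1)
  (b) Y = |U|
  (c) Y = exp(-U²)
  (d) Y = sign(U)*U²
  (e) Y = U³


Checking option (a) Y = 1/(|U| + 1):
  U = 0.078 -> Y = 0.928 ✓
  U = 1.042 -> Y = 0.49 ✓
  U = 0.783 -> Y = 0.561 ✓
All samples match this transformation.

(a) 1/(|U| + 1)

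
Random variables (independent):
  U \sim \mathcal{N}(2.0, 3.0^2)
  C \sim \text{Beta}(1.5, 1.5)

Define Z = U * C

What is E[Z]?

For independent RVs: E[XY] = E[X]*E[Y]
E[U] = 2
E[C] = 0.5
E[Z] = 2 * 0.5 = 1

1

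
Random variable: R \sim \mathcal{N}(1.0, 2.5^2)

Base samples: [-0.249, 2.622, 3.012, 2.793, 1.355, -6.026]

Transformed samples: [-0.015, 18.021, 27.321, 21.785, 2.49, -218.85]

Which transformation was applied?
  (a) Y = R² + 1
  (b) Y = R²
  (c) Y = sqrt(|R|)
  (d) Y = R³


Checking option (d) Y = R³:
  R = -0.249 -> Y = -0.015 ✓
  R = 2.622 -> Y = 18.021 ✓
  R = 3.012 -> Y = 27.321 ✓
All samples match this transformation.

(d) R³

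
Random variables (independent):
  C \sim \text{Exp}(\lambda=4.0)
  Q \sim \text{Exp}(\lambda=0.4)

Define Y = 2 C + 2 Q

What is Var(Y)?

For independent RVs: Var(aX + bY) = a²Var(X) + b²Var(Y)
Var(C) = 0.0625
Var(Q) = 6.25
Var(Y) = 2²*0.0625 + 2²*6.25
= 4*0.0625 + 4*6.25 = 25.25

25.25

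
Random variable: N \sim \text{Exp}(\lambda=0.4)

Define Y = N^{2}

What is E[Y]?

E[Y] = 1*E[N²]
E[N] = 2.5
E[N²] = Var(N) + (E[N])² = 6.25 + 6.25 = 12.5
E[Y] = 1*12.5 = 12.5

12.5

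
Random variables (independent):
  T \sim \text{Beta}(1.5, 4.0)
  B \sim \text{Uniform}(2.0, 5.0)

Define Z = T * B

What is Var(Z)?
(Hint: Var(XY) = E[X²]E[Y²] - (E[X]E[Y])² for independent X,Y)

Var(XY) = E[X²]E[Y²] - (E[X]E[Y])²
E[T] = 0.27272727, Var(T) = 0.03051494
E[B] = 3.5, Var(B) = 0.75
E[T²] = 0.03051494 + 0.27272727² = 0.1048951
E[B²] = 0.75 + 3.5² = 13
Var(Z) = 0.1048951*13 - (0.27272727*3.5)²
= 1.3636364 - 0.91115702 = 0.45247934

0.45247934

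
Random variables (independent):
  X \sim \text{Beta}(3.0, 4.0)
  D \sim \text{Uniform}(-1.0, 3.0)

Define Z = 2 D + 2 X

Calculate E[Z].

E[Z] = 2*E[X] + 2*E[D]
E[X] = 0.42857143
E[D] = 1
E[Z] = 2*0.42857143 + 2*1 = 2.8571429

2.8571429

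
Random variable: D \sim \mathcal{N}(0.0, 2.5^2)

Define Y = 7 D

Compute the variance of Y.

For Y = aD + b: Var(Y) = a² * Var(D)
Var(D) = 2.5^2 = 6.25
Var(Y) = 7² * 6.25 = 49 * 6.25 = 306.25

306.25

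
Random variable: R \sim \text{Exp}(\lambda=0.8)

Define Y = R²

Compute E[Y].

E[R²] = Var(R) + (E[R])² = 1.5625 + 1.5625 = 3.125

3.125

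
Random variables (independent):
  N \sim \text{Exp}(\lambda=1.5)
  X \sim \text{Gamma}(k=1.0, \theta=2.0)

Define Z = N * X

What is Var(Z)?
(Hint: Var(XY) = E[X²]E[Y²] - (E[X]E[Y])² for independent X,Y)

Var(XY) = E[X²]E[Y²] - (E[X]E[Y])²
E[N] = 0.66666667, Var(N) = 0.44444444
E[X] = 2, Var(X) = 4
E[N²] = 0.44444444 + 0.66666667² = 0.88888889
E[X²] = 4 + 2² = 8
Var(Z) = 0.88888889*8 - (0.66666667*2)²
= 7.1111111 - 1.7777778 = 5.3333333

5.3333333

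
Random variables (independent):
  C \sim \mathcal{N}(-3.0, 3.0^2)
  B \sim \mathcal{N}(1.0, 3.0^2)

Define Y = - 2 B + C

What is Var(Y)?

For independent RVs: Var(aX + bY) = a²Var(X) + b²Var(Y)
Var(C) = 9
Var(B) = 9
Var(Y) = 1²*9 + (-2)²*9
= 1*9 + 4*9 = 45

45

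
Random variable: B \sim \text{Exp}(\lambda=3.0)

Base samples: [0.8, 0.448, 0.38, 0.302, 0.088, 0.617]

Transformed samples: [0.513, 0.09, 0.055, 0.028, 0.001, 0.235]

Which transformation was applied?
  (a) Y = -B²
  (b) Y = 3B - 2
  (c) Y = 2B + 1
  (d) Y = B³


Checking option (d) Y = B³:
  B = 0.8 -> Y = 0.513 ✓
  B = 0.448 -> Y = 0.09 ✓
  B = 0.38 -> Y = 0.055 ✓
All samples match this transformation.

(d) B³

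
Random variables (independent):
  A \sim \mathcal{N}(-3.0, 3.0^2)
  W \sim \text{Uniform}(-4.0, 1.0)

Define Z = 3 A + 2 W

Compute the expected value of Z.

E[Z] = 3*E[A] + 2*E[W]
E[A] = -3
E[W] = -1.5
E[Z] = 3*(-3) + 2*(-1.5) = -12

-12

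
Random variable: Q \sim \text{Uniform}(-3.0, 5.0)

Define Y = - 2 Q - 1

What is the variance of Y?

For Y = aQ + b: Var(Y) = a² * Var(Q)
Var(Q) = (5 + 3)^2/12 = 5.3333333
Var(Y) = (-2)² * 5.3333333 = 4 * 5.3333333 = 21.333333

21.333333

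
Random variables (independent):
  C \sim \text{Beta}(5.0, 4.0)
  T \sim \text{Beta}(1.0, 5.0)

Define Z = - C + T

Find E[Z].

E[Z] = -1*E[C] + 1*E[T]
E[C] = 0.55555556
E[T] = 0.16666667
E[Z] = -1*0.55555556 + 1*0.16666667 = -0.38888889

-0.38888889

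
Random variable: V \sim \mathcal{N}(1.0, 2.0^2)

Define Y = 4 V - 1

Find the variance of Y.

For Y = aV + b: Var(Y) = a² * Var(V)
Var(V) = 2.0^2 = 4
Var(Y) = 4² * 4 = 16 * 4 = 64

64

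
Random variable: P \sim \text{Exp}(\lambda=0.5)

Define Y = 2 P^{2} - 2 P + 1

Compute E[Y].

E[Y] = 2*E[P²] - 2*E[P] + 1
E[P] = 2
E[P²] = Var(P) + (E[P])² = 4 + 4 = 8
E[Y] = 2*8 - 2*2 + 1 = 13

13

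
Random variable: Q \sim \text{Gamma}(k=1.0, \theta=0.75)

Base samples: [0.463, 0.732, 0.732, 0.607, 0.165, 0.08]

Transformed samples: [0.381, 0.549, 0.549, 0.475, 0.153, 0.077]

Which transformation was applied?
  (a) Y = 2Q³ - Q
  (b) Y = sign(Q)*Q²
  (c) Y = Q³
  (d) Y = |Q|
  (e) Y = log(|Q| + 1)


Checking option (e) Y = log(|Q| + 1):
  Q = 0.463 -> Y = 0.381 ✓
  Q = 0.732 -> Y = 0.549 ✓
  Q = 0.732 -> Y = 0.549 ✓
All samples match this transformation.

(e) log(|Q| + 1)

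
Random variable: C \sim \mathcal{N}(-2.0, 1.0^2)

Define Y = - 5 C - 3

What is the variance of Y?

For Y = aC + b: Var(Y) = a² * Var(C)
Var(C) = 1.0^2 = 1
Var(Y) = (-5)² * 1 = 25 * 1 = 25

25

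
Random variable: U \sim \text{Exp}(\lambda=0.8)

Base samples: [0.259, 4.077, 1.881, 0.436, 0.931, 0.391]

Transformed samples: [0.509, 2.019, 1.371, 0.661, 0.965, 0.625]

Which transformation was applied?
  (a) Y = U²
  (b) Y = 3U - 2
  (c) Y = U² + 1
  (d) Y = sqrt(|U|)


Checking option (d) Y = sqrt(|U|):
  U = 0.259 -> Y = 0.509 ✓
  U = 4.077 -> Y = 2.019 ✓
  U = 1.881 -> Y = 1.371 ✓
All samples match this transformation.

(d) sqrt(|U|)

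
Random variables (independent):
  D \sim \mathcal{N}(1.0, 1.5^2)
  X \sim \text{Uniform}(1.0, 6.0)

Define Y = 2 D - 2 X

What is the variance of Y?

For independent RVs: Var(aX + bY) = a²Var(X) + b²Var(Y)
Var(D) = 2.25
Var(X) = 2.0833333
Var(Y) = 2²*2.25 + (-2)²*2.0833333
= 4*2.25 + 4*2.0833333 = 17.333333

17.333333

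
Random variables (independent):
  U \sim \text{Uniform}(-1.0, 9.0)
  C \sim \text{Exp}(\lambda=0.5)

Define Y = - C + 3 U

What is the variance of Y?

For independent RVs: Var(aX + bY) = a²Var(X) + b²Var(Y)
Var(U) = 8.3333333
Var(C) = 4
Var(Y) = 3²*8.3333333 + (-1)²*4
= 9*8.3333333 + 1*4 = 79

79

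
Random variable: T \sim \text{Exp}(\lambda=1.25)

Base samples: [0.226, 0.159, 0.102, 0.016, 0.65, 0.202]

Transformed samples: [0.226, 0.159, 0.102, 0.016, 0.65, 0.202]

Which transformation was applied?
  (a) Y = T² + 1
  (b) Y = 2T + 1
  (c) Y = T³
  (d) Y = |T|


Checking option (d) Y = |T|:
  T = 0.226 -> Y = 0.226 ✓
  T = 0.159 -> Y = 0.159 ✓
  T = 0.102 -> Y = 0.102 ✓
All samples match this transformation.

(d) |T|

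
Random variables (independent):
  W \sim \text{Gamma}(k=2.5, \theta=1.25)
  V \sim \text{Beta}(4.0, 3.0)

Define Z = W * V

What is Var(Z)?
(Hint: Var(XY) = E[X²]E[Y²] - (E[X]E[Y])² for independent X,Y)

Var(XY) = E[X²]E[Y²] - (E[X]E[Y])²
E[W] = 3.125, Var(W) = 3.90625
E[V] = 0.57142857, Var(V) = 0.030612245
E[W²] = 3.90625 + 3.125² = 13.671875
E[V²] = 0.030612245 + 0.57142857² = 0.35714286
Var(Z) = 13.671875*0.35714286 - (3.125*0.57142857)²
= 4.8828125 - 3.1887755 = 1.694037

1.694037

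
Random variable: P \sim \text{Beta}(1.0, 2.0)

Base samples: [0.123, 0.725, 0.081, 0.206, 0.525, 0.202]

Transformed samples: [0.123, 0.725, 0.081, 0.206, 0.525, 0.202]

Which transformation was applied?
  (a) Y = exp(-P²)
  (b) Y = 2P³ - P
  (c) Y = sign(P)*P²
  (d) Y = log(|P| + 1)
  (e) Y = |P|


Checking option (e) Y = |P|:
  P = 0.123 -> Y = 0.123 ✓
  P = 0.725 -> Y = 0.725 ✓
  P = 0.081 -> Y = 0.081 ✓
All samples match this transformation.

(e) |P|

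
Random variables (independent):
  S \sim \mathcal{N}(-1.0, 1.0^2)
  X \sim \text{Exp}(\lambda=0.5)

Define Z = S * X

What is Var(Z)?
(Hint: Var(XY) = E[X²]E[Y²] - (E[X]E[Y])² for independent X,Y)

Var(XY) = E[X²]E[Y²] - (E[X]E[Y])²
E[S] = -1, Var(S) = 1
E[X] = 2, Var(X) = 4
E[S²] = 1 + (-1)² = 2
E[X²] = 4 + 2² = 8
Var(Z) = 2*8 - (-1*2)²
= 16 - 4 = 12

12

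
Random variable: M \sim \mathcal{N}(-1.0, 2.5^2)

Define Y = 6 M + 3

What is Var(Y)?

For Y = aM + b: Var(Y) = a² * Var(M)
Var(M) = 2.5^2 = 6.25
Var(Y) = 6² * 6.25 = 36 * 6.25 = 225

225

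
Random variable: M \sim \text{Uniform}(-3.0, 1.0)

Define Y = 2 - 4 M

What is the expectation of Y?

For Y = -4M + 2:
E[Y] = -4 * E[M] + 2
E[M] = (-3 + 1)/2 = -1
E[Y] = -4 * (-1) + 2 = 6

6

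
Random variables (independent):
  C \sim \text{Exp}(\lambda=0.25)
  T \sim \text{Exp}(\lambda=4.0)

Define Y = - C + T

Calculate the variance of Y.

For independent RVs: Var(aX + bY) = a²Var(X) + b²Var(Y)
Var(C) = 16
Var(T) = 0.0625
Var(Y) = (-1)²*16 + 1²*0.0625
= 1*16 + 1*0.0625 = 16.0625

16.0625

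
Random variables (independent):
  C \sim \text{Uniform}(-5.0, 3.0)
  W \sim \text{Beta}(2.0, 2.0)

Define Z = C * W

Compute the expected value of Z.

For independent RVs: E[XY] = E[X]*E[Y]
E[C] = -1
E[W] = 0.5
E[Z] = -1 * 0.5 = -0.5

-0.5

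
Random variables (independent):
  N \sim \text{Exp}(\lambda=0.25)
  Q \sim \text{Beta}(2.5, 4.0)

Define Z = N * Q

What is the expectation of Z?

For independent RVs: E[XY] = E[X]*E[Y]
E[N] = 4
E[Q] = 0.38461538
E[Z] = 4 * 0.38461538 = 1.5384615

1.5384615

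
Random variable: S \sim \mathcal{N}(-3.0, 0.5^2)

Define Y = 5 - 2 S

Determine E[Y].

For Y = -2S + 5:
E[Y] = -2 * E[S] + 5
E[S] = -3.0 = -3
E[Y] = -2 * (-3) + 5 = 11

11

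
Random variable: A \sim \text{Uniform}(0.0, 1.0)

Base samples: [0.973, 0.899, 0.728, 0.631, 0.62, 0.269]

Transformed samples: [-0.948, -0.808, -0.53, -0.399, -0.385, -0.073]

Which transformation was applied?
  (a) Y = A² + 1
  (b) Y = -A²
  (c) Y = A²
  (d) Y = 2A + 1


Checking option (b) Y = -A²:
  A = 0.973 -> Y = -0.948 ✓
  A = 0.899 -> Y = -0.808 ✓
  A = 0.728 -> Y = -0.53 ✓
All samples match this transformation.

(b) -A²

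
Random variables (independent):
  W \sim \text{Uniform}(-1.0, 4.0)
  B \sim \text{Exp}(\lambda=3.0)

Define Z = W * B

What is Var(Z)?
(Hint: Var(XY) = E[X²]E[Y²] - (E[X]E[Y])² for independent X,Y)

Var(XY) = E[X²]E[Y²] - (E[X]E[Y])²
E[W] = 1.5, Var(W) = 2.0833333
E[B] = 0.33333333, Var(B) = 0.11111111
E[W²] = 2.0833333 + 1.5² = 4.3333333
E[B²] = 0.11111111 + 0.33333333² = 0.22222222
Var(Z) = 4.3333333*0.22222222 - (1.5*0.33333333)²
= 0.96296296 - 0.25 = 0.71296296

0.71296296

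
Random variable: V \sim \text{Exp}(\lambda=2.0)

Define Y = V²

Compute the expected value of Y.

Using E[X²] = Var(X) + (E[X])²:
E[V] = 0.5
Var(V) = 1/2.0^2 = 0.25
E[V²] = 0.25 + 0.5² = 0.25 + 0.25 = 0.5

0.5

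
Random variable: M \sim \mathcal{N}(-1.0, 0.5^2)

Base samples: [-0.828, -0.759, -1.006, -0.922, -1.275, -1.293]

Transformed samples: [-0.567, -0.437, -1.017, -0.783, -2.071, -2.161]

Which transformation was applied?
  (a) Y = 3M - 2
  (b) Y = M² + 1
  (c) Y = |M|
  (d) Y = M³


Checking option (d) Y = M³:
  M = -0.828 -> Y = -0.567 ✓
  M = -0.759 -> Y = -0.437 ✓
  M = -1.006 -> Y = -1.017 ✓
All samples match this transformation.

(d) M³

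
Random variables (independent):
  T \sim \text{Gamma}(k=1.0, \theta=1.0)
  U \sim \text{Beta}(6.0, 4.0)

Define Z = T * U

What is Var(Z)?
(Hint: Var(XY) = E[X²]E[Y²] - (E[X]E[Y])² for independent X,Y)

Var(XY) = E[X²]E[Y²] - (E[X]E[Y])²
E[T] = 1, Var(T) = 1
E[U] = 0.6, Var(U) = 0.021818182
E[T²] = 1 + 1² = 2
E[U²] = 0.021818182 + 0.6² = 0.38181818
Var(Z) = 2*0.38181818 - (1*0.6)²
= 0.76363636 - 0.36 = 0.40363636

0.40363636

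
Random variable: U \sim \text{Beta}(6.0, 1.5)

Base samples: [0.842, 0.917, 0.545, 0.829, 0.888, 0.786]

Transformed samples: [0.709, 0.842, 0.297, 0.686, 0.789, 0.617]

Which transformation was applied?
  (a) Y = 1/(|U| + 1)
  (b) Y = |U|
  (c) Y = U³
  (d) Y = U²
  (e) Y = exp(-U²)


Checking option (d) Y = U²:
  U = 0.842 -> Y = 0.709 ✓
  U = 0.917 -> Y = 0.842 ✓
  U = 0.545 -> Y = 0.297 ✓
All samples match this transformation.

(d) U²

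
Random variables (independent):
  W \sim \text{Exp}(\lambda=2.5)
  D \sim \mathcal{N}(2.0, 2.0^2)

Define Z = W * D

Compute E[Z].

For independent RVs: E[XY] = E[X]*E[Y]
E[W] = 0.4
E[D] = 2
E[Z] = 0.4 * 2 = 0.8

0.8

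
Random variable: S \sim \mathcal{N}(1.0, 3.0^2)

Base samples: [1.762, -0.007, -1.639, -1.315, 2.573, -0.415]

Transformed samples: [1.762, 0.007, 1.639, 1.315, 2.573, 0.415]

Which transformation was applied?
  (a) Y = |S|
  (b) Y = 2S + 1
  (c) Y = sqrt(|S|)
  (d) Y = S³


Checking option (a) Y = |S|:
  S = 1.762 -> Y = 1.762 ✓
  S = -0.007 -> Y = 0.007 ✓
  S = -1.639 -> Y = 1.639 ✓
All samples match this transformation.

(a) |S|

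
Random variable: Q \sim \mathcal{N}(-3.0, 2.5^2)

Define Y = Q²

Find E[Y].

Using E[X²] = Var(X) + (E[X])²:
E[Q] = -3
Var(Q) = 2.5^2 = 6.25
E[Q²] = 6.25 + (-3)² = 6.25 + 9 = 15.25

15.25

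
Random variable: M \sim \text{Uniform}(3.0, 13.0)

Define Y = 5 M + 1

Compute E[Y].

For Y = 5M + 1:
E[Y] = 5 * E[M] + 1
E[M] = (3 + 13)/2 = 8
E[Y] = 5 * 8 + 1 = 41

41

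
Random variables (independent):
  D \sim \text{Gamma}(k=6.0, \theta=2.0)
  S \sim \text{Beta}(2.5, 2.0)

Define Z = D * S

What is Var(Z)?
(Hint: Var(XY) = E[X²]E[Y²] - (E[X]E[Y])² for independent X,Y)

Var(XY) = E[X²]E[Y²] - (E[X]E[Y])²
E[D] = 12, Var(D) = 24
E[S] = 0.55555556, Var(S) = 0.044893378
E[D²] = 24 + 12² = 168
E[S²] = 0.044893378 + 0.55555556² = 0.35353535
Var(Z) = 168*0.35353535 - (12*0.55555556)²
= 59.393939 - 44.444444 = 14.949495

14.949495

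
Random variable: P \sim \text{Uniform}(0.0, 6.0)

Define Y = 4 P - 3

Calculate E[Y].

For Y = 4P - 3:
E[Y] = 4 * E[P] - 3
E[P] = (0 + 6)/2 = 3
E[Y] = 4 * 3 - 3 = 9

9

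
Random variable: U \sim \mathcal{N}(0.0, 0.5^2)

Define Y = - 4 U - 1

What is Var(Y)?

For Y = aU + b: Var(Y) = a² * Var(U)
Var(U) = 0.5^2 = 0.25
Var(Y) = (-4)² * 0.25 = 16 * 0.25 = 4

4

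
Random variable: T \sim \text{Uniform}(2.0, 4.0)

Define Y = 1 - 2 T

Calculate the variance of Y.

For Y = aT + b: Var(Y) = a² * Var(T)
Var(T) = (4 - 2)^2/12 = 0.33333333
Var(Y) = (-2)² * 0.33333333 = 4 * 0.33333333 = 1.3333333

1.3333333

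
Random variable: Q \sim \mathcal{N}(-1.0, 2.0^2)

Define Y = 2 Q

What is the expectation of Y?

For Y = 2Q:
E[Y] = 2 * E[Q]
E[Q] = -1.0 = -1
E[Y] = 2 * (-1) = -2

-2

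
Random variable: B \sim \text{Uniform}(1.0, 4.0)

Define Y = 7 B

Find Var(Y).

For Y = aB + b: Var(Y) = a² * Var(B)
Var(B) = (4 - 1)^2/12 = 0.75
Var(Y) = 7² * 0.75 = 49 * 0.75 = 36.75

36.75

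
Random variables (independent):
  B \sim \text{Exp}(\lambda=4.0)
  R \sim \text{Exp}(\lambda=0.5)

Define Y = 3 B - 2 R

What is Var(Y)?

For independent RVs: Var(aX + bY) = a²Var(X) + b²Var(Y)
Var(B) = 0.0625
Var(R) = 4
Var(Y) = 3²*0.0625 + (-2)²*4
= 9*0.0625 + 4*4 = 16.5625

16.5625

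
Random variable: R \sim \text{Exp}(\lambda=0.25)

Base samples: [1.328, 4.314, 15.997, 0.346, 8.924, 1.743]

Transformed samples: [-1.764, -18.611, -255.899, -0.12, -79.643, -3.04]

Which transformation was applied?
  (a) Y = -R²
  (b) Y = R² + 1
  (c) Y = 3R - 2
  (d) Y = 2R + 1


Checking option (a) Y = -R²:
  R = 1.328 -> Y = -1.764 ✓
  R = 4.314 -> Y = -18.611 ✓
  R = 15.997 -> Y = -255.899 ✓
All samples match this transformation.

(a) -R²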